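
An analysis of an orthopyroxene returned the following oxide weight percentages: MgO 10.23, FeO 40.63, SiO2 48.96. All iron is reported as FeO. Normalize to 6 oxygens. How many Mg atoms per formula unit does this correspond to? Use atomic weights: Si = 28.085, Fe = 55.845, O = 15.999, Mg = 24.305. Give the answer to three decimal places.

10.23 wt% MgO ÷ 40.304 g/mol = 0.25382 mol, giving 0.25382 Mg and 0.25382 O.
40.63 wt% FeO ÷ 71.844 g/mol = 0.56553 mol, giving 0.56553 Fe and 0.56553 O.
48.96 wt% SiO2 ÷ 60.083 g/mol = 0.81487 mol, giving 0.81487 Si and 1.62974 O.
Oxygen sums to 2.44909; scaling by 6/2.44909 = 2.44989 puts the formula on 6 O.
Mg: 0.25382 × 2.44989 = 0.622 atoms per formula unit.

0.622 Mg apfu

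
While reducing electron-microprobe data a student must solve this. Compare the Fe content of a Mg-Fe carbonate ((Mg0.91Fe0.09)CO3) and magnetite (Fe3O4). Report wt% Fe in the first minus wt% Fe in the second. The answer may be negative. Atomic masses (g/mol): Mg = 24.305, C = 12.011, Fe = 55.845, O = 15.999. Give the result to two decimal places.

M((Mg0.91Fe0.09)CO3) = 87.152 g/mol, so wt% Fe = 5.026/87.152 × 100 = 5.77%.
M(Fe3O4) = 231.531 g/mol, so wt% Fe = 167.535/231.531 × 100 = 72.36%.
5.77 − 72.36 = -66.59 pp.

-66.59 percentage points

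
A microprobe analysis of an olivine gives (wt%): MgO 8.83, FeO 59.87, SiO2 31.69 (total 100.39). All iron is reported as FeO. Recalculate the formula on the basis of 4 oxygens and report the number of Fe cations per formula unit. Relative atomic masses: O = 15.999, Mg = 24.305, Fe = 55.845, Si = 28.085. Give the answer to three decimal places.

1.582 Fe apfu

MgO: 8.83/40.304 = 0.21908 mol → 0.21908 mol Mg, 0.21908 mol O.
FeO: 59.87/71.844 = 0.83333 mol → 0.83333 mol Fe, 0.83333 mol O.
SiO2: 31.69/60.083 = 0.52744 mol → 0.52744 mol Si, 1.05488 mol O.
Total oxygen = 2.10729 mol. Normalization factor = 4/2.10729 = 1.89817.
Fe per 4 O = 0.83333 × 1.89817 = 1.582.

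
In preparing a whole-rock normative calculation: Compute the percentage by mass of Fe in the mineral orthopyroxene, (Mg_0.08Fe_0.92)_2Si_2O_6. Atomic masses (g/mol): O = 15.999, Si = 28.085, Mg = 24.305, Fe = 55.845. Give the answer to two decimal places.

39.70 wt%

M((Mg_0.08Fe_0.92)_2Si_2O_6) = 258.808 g/mol.
Fe contributes 1.84 × 55.845 = 102.755 g per mole.
102.755/258.808 = 0.3970 → 39.70%.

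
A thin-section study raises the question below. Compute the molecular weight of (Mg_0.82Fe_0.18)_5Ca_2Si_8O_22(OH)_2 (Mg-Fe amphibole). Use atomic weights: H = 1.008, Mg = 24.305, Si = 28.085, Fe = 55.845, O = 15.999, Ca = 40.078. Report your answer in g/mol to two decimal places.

Mg: 4.10 × 24.305 = 99.6505
Fe: 0.90 × 55.845 = 50.2605
Ca: 2 × 40.078 = 80.1560
Si: 8 × 28.085 = 224.6800
O: 24 × 15.999 = 383.9760
H: 2 × 1.008 = 2.0160
Summing the contributions gives the formula mass.

840.74 g/mol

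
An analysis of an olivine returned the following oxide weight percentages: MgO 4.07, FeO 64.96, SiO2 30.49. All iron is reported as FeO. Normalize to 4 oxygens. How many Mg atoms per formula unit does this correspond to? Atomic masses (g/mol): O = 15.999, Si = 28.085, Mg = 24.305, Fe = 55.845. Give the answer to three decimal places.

MgO (M=40.304): mol = 0.10098; Mg = 0.10098, O = 0.10098.
FeO (M=71.844): mol = 0.90418; Fe = 0.90418, O = 0.90418.
SiO2 (M=60.083): mol = 0.50746; Si = 0.50746, O = 1.01492.
ΣO = 2.02008; factor = 4/ΣO = 1.98012.
Mg apfu = 0.10098 × 1.98012 = 0.200.

0.200 Mg apfu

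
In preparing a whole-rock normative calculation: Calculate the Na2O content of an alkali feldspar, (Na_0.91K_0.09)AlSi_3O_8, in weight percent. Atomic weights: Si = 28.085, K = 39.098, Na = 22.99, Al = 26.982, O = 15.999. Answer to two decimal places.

Molar mass of (Na_0.91K_0.09)AlSi_3O_8 = 0.91·22.99 + 0.09·39.098 + 1·26.982 + 3·28.085 + 8·15.999 = 263.669 g/mol.
Each formula unit contains 0.91 Na, equivalent to 0.91/2 = 0.4550 mol Na2O.
M(Na2O) = 2×22.99 + 1×15.999 = 61.979 g/mol.
Mass of Na2O per formula unit = 0.4550 × 61.979 = 28.200 g.
Na2O wt% = 28.200 / 263.669 × 100 = 10.70%.

10.70 wt%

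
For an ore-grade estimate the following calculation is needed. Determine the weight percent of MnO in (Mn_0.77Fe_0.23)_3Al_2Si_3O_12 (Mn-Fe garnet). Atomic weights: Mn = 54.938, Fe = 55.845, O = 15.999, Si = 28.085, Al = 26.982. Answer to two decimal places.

Formula mass = 495.647 g/mol.
2.31 Mn → 2.3100 mol MnO per formula unit; M(MnO) = 70.937, so MnO mass = 163.864 g.
163.864/495.647 × 100 = 33.06 wt%.

33.06 wt%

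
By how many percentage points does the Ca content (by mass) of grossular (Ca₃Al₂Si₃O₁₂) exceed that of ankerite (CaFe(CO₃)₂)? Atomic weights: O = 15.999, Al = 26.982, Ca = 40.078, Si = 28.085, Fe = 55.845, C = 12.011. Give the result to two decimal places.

8.13 percentage points

First mineral: 120.234 g Ca in 450.441 g formula = 26.69 wt% Ca.
Second mineral: 40.078 g Ca in 215.939 g formula = 18.56 wt% Ca.
26.69% − 18.56% gives a difference of 8.13 percentage points.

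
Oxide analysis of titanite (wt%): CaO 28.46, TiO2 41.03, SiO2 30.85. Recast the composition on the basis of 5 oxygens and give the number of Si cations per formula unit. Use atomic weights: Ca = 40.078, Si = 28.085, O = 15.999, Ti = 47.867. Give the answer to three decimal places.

CaO (M=56.077): mol = 0.50752; Ca = 0.50752, O = 0.50752.
TiO2 (M=79.865): mol = 0.51374; Ti = 0.51374, O = 1.02748.
SiO2 (M=60.083): mol = 0.51346; Si = 0.51346, O = 1.02692.
ΣO = 2.56192; factor = 5/ΣO = 1.95166.
Si apfu = 0.51346 × 1.95166 = 1.002.

1.002 Si apfu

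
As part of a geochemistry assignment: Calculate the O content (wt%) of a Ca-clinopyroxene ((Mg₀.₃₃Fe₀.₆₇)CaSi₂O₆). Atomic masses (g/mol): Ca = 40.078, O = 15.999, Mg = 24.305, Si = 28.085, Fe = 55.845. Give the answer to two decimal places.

40.39 wt%

Molar mass of (Mg₀.₃₃Fe₀.₆₇)CaSi₂O₆: 0.33·24.305 + 0.67·55.845 + 1·40.078 + 2·28.085 + 6·15.999 = 237.679 g/mol.
Mass of O per formula unit: 6 × 15.999 = 95.994 g.
Weight fraction O = 95.994 / 237.679 = 0.4039.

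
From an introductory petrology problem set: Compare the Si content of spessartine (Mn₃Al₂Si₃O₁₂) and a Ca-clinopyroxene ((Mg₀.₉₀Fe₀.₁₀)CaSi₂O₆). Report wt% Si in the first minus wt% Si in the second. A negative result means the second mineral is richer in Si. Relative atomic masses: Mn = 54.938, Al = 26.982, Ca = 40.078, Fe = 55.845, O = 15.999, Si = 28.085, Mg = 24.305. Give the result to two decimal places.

M(Mn₃Al₂Si₃O₁₂) = 495.021 g/mol, so wt% Si = 84.255/495.021 × 100 = 17.02%.
M((Mg₀.₉₀Fe₀.₁₀)CaSi₂O₆) = 219.701 g/mol, so wt% Si = 56.170/219.701 × 100 = 25.57%.
17.02 − 25.57 = -8.55 pp.

-8.55 percentage points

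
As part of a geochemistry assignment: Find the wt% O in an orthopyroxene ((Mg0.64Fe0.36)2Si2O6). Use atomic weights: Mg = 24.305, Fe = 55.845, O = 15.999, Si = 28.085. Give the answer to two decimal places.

42.95 weight percent

M((Mg0.64Fe0.36)2Si2O6) = 223.483 g/mol.
O contributes 6 × 15.999 = 95.994 g per mole.
95.994/223.483 = 0.4295 → 42.95%.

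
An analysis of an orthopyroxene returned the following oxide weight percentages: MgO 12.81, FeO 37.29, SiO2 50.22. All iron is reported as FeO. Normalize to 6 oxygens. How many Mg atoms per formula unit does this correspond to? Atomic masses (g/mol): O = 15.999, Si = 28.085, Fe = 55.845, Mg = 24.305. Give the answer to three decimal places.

0.760 Mg apfu

MgO (M=40.304): mol = 0.31783; Mg = 0.31783, O = 0.31783.
FeO (M=71.844): mol = 0.51904; Fe = 0.51904, O = 0.51904.
SiO2 (M=60.083): mol = 0.83584; Si = 0.83584, O = 1.67168.
ΣO = 2.50855; factor = 6/ΣO = 2.39182.
Mg apfu = 0.31783 × 2.39182 = 0.760.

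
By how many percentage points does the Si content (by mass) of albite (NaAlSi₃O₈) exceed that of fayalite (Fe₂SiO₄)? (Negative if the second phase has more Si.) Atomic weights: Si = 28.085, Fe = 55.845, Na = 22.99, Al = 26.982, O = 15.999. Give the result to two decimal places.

18.35 percentage points

Si in NaAlSi₃O₈: molar mass 262.219 g/mol; 3×28.085 = 84.255 g → 32.13 wt%.
Si in Fe₂SiO₄: molar mass 203.771 g/mol; 1×28.085 = 28.085 g → 13.78 wt%.
Difference = 32.13 − 13.78 = 18.35 percentage points.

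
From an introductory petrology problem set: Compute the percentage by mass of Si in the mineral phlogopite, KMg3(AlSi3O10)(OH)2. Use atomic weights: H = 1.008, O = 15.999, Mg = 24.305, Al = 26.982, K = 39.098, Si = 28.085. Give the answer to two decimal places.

M(KMg3(AlSi3O10)(OH)2) = 417.254 g/mol.
Si contributes 3 × 28.085 = 84.255 g per mole.
84.255/417.254 = 0.2019 → 20.19%.

20.19 wt%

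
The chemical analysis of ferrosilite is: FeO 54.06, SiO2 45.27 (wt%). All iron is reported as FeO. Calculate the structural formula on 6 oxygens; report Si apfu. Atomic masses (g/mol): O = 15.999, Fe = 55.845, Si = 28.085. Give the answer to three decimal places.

2.001 Si apfu

FeO (M=71.844): mol = 0.75246; Fe = 0.75246, O = 0.75246.
SiO2 (M=60.083): mol = 0.75346; Si = 0.75346, O = 1.50692.
ΣO = 2.25938; factor = 6/ΣO = 2.65560.
Si apfu = 0.75346 × 2.65560 = 2.001.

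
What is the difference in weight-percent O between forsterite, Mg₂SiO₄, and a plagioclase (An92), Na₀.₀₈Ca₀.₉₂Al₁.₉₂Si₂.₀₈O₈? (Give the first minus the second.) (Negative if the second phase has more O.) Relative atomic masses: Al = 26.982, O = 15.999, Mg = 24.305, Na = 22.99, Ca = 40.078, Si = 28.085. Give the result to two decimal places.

First mineral: 63.996 g O in 140.691 g formula = 45.49 wt% O.
Second mineral: 127.992 g O in 276.925 g formula = 46.22 wt% O.
45.49% − 46.22% gives a difference of -0.73 percentage points.

-0.73 percentage points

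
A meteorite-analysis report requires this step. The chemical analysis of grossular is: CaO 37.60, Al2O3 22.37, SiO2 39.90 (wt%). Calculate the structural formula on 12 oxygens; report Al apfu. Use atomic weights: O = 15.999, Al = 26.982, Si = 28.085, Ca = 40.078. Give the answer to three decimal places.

1.982 Al apfu

37.60 wt% CaO ÷ 56.077 g/mol = 0.67051 mol, giving 0.67051 Ca and 0.67051 O.
22.37 wt% Al2O3 ÷ 101.961 g/mol = 0.21940 mol, giving 0.43880 Al and 0.65820 O.
39.90 wt% SiO2 ÷ 60.083 g/mol = 0.66408 mol, giving 0.66408 Si and 1.32816 O.
Oxygen sums to 2.65687; scaling by 12/2.65687 = 4.51659 puts the formula on 12 O.
Al: 0.43880 × 4.51659 = 1.982 atoms per formula unit.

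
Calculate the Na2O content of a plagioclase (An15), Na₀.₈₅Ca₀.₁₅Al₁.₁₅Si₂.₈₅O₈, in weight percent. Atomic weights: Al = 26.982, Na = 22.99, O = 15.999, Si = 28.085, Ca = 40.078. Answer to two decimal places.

M(Na₀.₈₅Ca₀.₁₅Al₁.₁₅Si₂.₈₅O₈) = 264.617 g/mol; M(Na2O) = 61.979 g/mol.
Moles Na2O per formula unit = 0.85 Na ÷ 2 = 0.4250.
Na2O fraction = (0.4250 × 61.979) / 264.617 = 26.341/264.617 = 0.0995.

9.95 wt%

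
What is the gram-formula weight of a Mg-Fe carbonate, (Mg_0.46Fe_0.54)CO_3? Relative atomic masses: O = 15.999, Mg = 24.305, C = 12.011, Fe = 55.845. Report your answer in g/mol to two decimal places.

Mg: 0.46 × 24.305 = 11.1803
Fe: 0.54 × 55.845 = 30.1563
C: 1 × 12.011 = 12.0110
O: 3 × 15.999 = 47.9970
Summing the contributions gives the formula mass.

101.34 g/mol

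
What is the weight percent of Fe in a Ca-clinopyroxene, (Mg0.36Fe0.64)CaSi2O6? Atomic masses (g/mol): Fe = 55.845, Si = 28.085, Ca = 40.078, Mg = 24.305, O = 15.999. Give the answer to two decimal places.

Formula mass = 0.36·24.305 + 0.64·55.845 + 1·40.078 + 2·28.085 + 6·15.999 = 236.733 g/mol, of which 35.741 g is Fe.
So Fe makes up 35.741/236.733 = 0.1510 of the mass, i.e. 15.10%.

15.10 wt%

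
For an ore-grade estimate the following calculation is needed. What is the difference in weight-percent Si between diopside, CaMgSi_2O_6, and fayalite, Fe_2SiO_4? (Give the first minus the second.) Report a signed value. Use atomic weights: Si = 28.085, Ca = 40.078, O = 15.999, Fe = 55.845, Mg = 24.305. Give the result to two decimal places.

First mineral: 56.170 g Si in 216.547 g formula = 25.94 wt% Si.
Second mineral: 28.085 g Si in 203.771 g formula = 13.78 wt% Si.
25.94% − 13.78% gives a difference of 12.16 percentage points.

12.16 percentage points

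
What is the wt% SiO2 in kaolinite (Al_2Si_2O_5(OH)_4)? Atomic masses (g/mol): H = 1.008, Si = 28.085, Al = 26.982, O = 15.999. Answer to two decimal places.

46.55 wt%

M(Al_2Si_2O_5(OH)_4) = 258.157 g/mol; M(SiO2) = 60.083 g/mol.
Moles SiO2 per formula unit = 2 Si ÷ 1 = 2.0000.
SiO2 fraction = (2.0000 × 60.083) / 258.157 = 120.166/258.157 = 0.4655.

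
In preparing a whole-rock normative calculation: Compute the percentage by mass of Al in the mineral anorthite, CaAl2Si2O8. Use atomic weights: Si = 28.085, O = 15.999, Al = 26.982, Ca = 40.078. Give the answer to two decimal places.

Molar mass of CaAl2Si2O8: 1·40.078 + 2·26.982 + 2·28.085 + 8·15.999 = 278.204 g/mol.
Mass of Al per formula unit: 2 × 26.982 = 53.964 g.
Weight fraction Al = 53.964 / 278.204 = 0.1940.

19.40 mass %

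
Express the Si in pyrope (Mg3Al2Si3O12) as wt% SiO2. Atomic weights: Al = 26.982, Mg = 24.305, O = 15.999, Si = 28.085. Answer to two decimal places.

Formula mass = 403.122 g/mol.
3 Si → 3.0000 mol SiO2 per formula unit; M(SiO2) = 60.083, so SiO2 mass = 180.249 g.
180.249/403.122 × 100 = 44.71 wt%.

44.71 wt%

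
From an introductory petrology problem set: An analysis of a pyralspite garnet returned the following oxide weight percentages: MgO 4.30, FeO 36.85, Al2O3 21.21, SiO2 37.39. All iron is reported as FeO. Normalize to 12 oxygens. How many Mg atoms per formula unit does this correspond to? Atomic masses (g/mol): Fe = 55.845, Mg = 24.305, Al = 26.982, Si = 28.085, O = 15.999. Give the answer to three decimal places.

0.515 Mg apfu

MgO: 4.30/40.304 = 0.10669 mol → 0.10669 mol Mg, 0.10669 mol O.
FeO: 36.85/71.844 = 0.51292 mol → 0.51292 mol Fe, 0.51292 mol O.
Al2O3: 21.21/101.961 = 0.20802 mol → 0.41604 mol Al, 0.62406 mol O.
SiO2: 37.39/60.083 = 0.62231 mol → 0.62231 mol Si, 1.24462 mol O.
Total oxygen = 2.48829 mol. Normalization factor = 12/2.48829 = 4.82259.
Mg per 12 O = 0.10669 × 4.82259 = 0.515.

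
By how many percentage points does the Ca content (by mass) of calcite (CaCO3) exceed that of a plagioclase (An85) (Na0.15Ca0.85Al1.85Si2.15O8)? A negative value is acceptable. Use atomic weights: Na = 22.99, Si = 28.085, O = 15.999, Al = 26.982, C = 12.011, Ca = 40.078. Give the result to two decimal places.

M(CaCO3) = 100.086 g/mol, so wt% Ca = 40.078/100.086 × 100 = 40.04%.
M(Na0.15Ca0.85Al1.85Si2.15O8) = 275.806 g/mol, so wt% Ca = 34.066/275.806 × 100 = 12.35%.
40.04 − 12.35 = 27.69 pp.

27.69 percentage points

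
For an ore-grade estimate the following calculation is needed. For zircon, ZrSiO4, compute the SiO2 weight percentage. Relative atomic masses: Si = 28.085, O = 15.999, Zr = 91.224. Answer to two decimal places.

Formula mass = 183.305 g/mol.
1 Si → 1.0000 mol SiO2 per formula unit; M(SiO2) = 60.083, so SiO2 mass = 60.083 g.
60.083/183.305 × 100 = 32.78 wt%.

32.78 wt%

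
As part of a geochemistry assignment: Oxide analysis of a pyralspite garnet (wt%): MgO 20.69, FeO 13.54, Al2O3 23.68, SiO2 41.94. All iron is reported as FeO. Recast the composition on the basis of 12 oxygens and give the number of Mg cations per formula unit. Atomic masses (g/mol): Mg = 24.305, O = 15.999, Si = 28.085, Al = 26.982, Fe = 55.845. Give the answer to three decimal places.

2.204 Mg apfu

MgO: 20.69/40.304 = 0.51335 mol → 0.51335 mol Mg, 0.51335 mol O.
FeO: 13.54/71.844 = 0.18846 mol → 0.18846 mol Fe, 0.18846 mol O.
Al2O3: 23.68/101.961 = 0.23225 mol → 0.46450 mol Al, 0.69675 mol O.
SiO2: 41.94/60.083 = 0.69803 mol → 0.69803 mol Si, 1.39606 mol O.
Total oxygen = 2.79462 mol. Normalization factor = 12/2.79462 = 4.29396.
Mg per 12 O = 0.51335 × 4.29396 = 2.204.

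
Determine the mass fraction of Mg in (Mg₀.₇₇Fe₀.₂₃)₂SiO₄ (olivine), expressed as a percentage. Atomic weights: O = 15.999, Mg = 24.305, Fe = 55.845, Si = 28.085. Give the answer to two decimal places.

24.12 weight percent

Formula mass = 1.54×24.305 + 0.46×55.845 + 1×28.085 + 4×15.999 = 155.199 g/mol, of which 37.430 g is Mg.
So Mg makes up 37.430/155.199 = 0.2412 of the mass, i.e. 24.12%.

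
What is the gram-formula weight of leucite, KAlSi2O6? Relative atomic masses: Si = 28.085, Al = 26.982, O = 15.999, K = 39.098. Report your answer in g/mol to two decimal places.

218.24 g/mol

M = 1·39.098 + 1·26.982 + 2·28.085 + 6·15.999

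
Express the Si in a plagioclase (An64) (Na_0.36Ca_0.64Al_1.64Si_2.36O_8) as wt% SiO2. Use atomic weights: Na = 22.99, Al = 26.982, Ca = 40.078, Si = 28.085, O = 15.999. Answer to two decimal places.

52.04 wt%

Formula mass = 272.449 g/mol.
2.36 Si → 2.3600 mol SiO2 per formula unit; M(SiO2) = 60.083, so SiO2 mass = 141.796 g.
141.796/272.449 × 100 = 52.04 wt%.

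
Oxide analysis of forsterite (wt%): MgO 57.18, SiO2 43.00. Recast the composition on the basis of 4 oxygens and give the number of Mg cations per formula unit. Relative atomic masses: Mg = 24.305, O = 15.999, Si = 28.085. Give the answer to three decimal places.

1.991 Mg apfu

MgO: 57.18/40.304 = 1.41872 mol → 1.41872 mol Mg, 1.41872 mol O.
SiO2: 43.00/60.083 = 0.71568 mol → 0.71568 mol Si, 1.43136 mol O.
Total oxygen = 2.85008 mol. Normalization factor = 4/2.85008 = 1.40347.
Mg per 4 O = 1.41872 × 1.40347 = 1.991.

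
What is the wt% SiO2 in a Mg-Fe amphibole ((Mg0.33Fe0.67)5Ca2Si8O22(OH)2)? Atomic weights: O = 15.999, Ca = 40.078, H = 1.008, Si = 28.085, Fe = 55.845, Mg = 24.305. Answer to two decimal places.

Formula mass = 918.012 g/mol.
8 Si → 8.0000 mol SiO2 per formula unit; M(SiO2) = 60.083, so SiO2 mass = 480.664 g.
480.664/918.012 × 100 = 52.36 wt%.

52.36 wt%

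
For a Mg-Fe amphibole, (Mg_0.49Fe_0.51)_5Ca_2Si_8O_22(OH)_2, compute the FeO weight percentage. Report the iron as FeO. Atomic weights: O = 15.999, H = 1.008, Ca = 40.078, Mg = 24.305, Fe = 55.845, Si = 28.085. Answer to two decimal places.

20.52 wt%

Formula mass = 892.780 g/mol.
2.55 Fe → 2.5500 mol FeO per formula unit; M(FeO) = 71.844, so FeO mass = 183.202 g.
183.202/892.780 × 100 = 20.52 wt%.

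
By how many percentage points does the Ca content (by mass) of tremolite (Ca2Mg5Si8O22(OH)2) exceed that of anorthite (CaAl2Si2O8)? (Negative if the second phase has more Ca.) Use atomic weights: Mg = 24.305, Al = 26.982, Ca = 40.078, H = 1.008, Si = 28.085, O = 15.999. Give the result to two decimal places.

M(Ca2Mg5Si8O22(OH)2) = 812.353 g/mol, so wt% Ca = 80.156/812.353 × 100 = 9.87%.
M(CaAl2Si2O8) = 278.204 g/mol, so wt% Ca = 40.078/278.204 × 100 = 14.41%.
9.87 − 14.41 = -4.54 pp.

-4.54 percentage points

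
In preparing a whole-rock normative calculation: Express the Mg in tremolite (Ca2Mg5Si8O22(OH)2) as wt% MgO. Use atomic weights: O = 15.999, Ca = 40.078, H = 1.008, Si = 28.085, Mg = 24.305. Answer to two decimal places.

Formula mass = 812.353 g/mol.
5 Mg → 5.0000 mol MgO per formula unit; M(MgO) = 40.304, so MgO mass = 201.520 g.
201.520/812.353 × 100 = 24.81 wt%.

24.81 wt%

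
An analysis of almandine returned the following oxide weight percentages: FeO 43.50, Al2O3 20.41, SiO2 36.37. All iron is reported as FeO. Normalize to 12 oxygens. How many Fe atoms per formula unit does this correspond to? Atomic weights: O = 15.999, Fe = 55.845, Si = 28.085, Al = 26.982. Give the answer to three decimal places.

3.007 Fe apfu

43.50 wt% FeO ÷ 71.844 g/mol = 0.60548 mol, giving 0.60548 Fe and 0.60548 O.
20.41 wt% Al2O3 ÷ 101.961 g/mol = 0.20017 mol, giving 0.40034 Al and 0.60051 O.
36.37 wt% SiO2 ÷ 60.083 g/mol = 0.60533 mol, giving 0.60533 Si and 1.21066 O.
Oxygen sums to 2.41665; scaling by 12/2.41665 = 4.96555 puts the formula on 12 O.
Fe: 0.60548 × 4.96555 = 3.007 atoms per formula unit.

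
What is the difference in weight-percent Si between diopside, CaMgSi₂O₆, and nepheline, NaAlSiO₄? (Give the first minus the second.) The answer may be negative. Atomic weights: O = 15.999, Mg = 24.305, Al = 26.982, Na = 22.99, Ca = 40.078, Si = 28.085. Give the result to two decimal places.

M(CaMgSi₂O₆) = 216.547 g/mol, so wt% Si = 56.170/216.547 × 100 = 25.94%.
M(NaAlSiO₄) = 142.053 g/mol, so wt% Si = 28.085/142.053 × 100 = 19.77%.
25.94 − 19.77 = 6.17 pp.

6.17 percentage points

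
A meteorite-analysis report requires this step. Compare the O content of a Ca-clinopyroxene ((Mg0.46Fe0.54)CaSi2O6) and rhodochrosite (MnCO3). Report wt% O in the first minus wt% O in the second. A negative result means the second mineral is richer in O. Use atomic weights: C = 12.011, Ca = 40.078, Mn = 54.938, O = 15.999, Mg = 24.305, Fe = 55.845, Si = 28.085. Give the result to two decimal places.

-0.66 percentage points

O in (Mg0.46Fe0.54)CaSi2O6: molar mass 233.579 g/mol; 6×15.999 = 95.994 g → 41.10 wt%.
O in MnCO3: molar mass 114.946 g/mol; 3×15.999 = 47.997 g → 41.76 wt%.
Difference = 41.10 − 41.76 = -0.66 percentage points.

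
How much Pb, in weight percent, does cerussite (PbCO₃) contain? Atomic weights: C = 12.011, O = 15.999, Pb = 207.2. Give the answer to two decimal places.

77.54 weight percent

Formula mass = 1*207.2 + 1*12.011 + 3*15.999 = 267.208 g/mol, of which 207.200 g is Pb.
So Pb makes up 207.200/267.208 = 0.7754 of the mass, i.e. 77.54%.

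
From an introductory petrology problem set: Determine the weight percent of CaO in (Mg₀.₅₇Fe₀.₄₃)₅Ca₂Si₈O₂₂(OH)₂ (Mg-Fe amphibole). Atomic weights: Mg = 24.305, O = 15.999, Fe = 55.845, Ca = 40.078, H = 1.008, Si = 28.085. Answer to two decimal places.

Formula mass = 880.164 g/mol.
2 Ca → 2.0000 mol CaO per formula unit; M(CaO) = 56.077, so CaO mass = 112.154 g.
112.154/880.164 × 100 = 12.74 wt%.

12.74 wt%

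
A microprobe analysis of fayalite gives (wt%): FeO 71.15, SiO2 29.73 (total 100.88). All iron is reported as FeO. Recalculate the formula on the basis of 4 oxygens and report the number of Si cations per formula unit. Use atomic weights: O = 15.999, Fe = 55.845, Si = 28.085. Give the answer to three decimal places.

FeO: 71.15/71.844 = 0.99034 mol → 0.99034 mol Fe, 0.99034 mol O.
SiO2: 29.73/60.083 = 0.49482 mol → 0.49482 mol Si, 0.98964 mol O.
Total oxygen = 1.97998 mol. Normalization factor = 4/1.97998 = 2.02022.
Si per 4 O = 0.49482 × 2.02022 = 1.000.

1.000 Si apfu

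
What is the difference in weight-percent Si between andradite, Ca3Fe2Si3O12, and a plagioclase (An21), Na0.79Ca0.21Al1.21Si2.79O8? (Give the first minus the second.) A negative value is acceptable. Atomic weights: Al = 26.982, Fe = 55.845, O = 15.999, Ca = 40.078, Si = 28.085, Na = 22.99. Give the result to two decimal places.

Si in Ca3Fe2Si3O12: molar mass 508.167 g/mol; 3×28.085 = 84.255 g → 16.58 wt%.
Si in Na0.79Ca0.21Al1.21Si2.79O8: molar mass 265.576 g/mol; 2.79×28.085 = 78.357 g → 29.50 wt%.
Difference = 16.58 − 29.50 = -12.92 percentage points.

-12.92 percentage points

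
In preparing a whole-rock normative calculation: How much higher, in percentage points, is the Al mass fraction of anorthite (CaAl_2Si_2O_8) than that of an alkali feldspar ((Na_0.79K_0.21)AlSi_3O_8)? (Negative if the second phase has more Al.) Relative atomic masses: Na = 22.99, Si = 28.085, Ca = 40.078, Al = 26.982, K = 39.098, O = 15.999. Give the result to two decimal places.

9.24 percentage points

First mineral: 53.964 g Al in 278.204 g formula = 19.40 wt% Al.
Second mineral: 26.982 g Al in 265.602 g formula = 10.16 wt% Al.
19.40% − 10.16% gives a difference of 9.24 percentage points.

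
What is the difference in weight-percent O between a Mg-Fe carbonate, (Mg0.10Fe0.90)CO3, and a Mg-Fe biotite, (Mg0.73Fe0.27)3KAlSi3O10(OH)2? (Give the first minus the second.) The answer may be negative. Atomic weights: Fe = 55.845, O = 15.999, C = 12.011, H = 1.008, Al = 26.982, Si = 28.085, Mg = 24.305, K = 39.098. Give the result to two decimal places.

-0.77 percentage points

M((Mg0.10Fe0.90)CO3) = 112.699 g/mol, so wt% O = 47.997/112.699 × 100 = 42.59%.
M((Mg0.73Fe0.27)3KAlSi3O10(OH)2) = 442.801 g/mol, so wt% O = 191.988/442.801 × 100 = 43.36%.
42.59 − 43.36 = -0.77 pp.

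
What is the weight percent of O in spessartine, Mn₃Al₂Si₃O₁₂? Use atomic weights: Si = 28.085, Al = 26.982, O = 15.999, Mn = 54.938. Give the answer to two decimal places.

Molar mass of Mn₃Al₂Si₃O₁₂: 3×54.938 + 2×26.982 + 3×28.085 + 12×15.999 = 495.021 g/mol.
Mass of O per formula unit: 12 × 15.999 = 191.988 g.
Weight fraction O = 191.988 / 495.021 = 0.3878.

38.78 wt%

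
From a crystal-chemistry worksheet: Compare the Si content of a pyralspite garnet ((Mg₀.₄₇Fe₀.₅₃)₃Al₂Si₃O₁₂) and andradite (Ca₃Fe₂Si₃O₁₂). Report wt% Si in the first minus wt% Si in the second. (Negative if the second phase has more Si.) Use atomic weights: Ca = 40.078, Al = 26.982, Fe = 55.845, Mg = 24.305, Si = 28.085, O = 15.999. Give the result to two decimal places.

2.01 percentage points

First mineral: 84.255 g Si in 453.271 g formula = 18.59 wt% Si.
Second mineral: 84.255 g Si in 508.167 g formula = 16.58 wt% Si.
18.59% − 16.58% gives a difference of 2.01 percentage points.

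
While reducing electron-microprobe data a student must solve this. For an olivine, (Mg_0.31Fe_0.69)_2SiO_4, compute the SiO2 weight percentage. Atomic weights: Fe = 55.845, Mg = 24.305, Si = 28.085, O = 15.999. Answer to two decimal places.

M((Mg_0.31Fe_0.69)_2SiO_4) = 184.216 g/mol; M(SiO2) = 60.083 g/mol.
Moles SiO2 per formula unit = 1 Si ÷ 1 = 1.0000.
SiO2 fraction = (1.0000 × 60.083) / 184.216 = 60.083/184.216 = 0.3262.

32.62 wt%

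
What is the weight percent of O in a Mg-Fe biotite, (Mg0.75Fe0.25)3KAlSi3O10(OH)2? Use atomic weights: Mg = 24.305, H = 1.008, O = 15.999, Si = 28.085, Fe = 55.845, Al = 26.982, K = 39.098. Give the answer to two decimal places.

43.54 wt%

Molar mass of (Mg0.75Fe0.25)3KAlSi3O10(OH)2: 2.25·24.305 + 0.75·55.845 + 1·39.098 + 1·26.982 + 3·28.085 + 12·15.999 + 2·1.008 = 440.909 g/mol.
Mass of O per formula unit: 12 × 15.999 = 191.988 g.
Weight fraction O = 191.988 / 440.909 = 0.4354.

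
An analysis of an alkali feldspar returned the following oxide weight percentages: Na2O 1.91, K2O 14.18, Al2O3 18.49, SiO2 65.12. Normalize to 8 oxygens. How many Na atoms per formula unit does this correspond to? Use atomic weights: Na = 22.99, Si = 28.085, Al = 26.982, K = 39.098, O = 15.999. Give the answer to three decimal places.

0.170 Na apfu

Na2O: 1.91/61.979 = 0.03082 mol → 0.06164 mol Na, 0.03082 mol O.
K2O: 14.18/94.195 = 0.15054 mol → 0.30108 mol K, 0.15054 mol O.
Al2O3: 18.49/101.961 = 0.18134 mol → 0.36268 mol Al, 0.54402 mol O.
SiO2: 65.12/60.083 = 1.08383 mol → 1.08383 mol Si, 2.16766 mol O.
Total oxygen = 2.89304 mol. Normalization factor = 8/2.89304 = 2.76526.
Na per 8 O = 0.06164 × 2.76526 = 0.170.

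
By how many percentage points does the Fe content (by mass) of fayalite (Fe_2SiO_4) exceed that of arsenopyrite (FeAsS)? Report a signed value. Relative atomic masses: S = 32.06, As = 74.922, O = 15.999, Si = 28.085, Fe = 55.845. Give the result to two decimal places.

20.51 percentage points

Fe in Fe_2SiO_4: molar mass 203.771 g/mol; 2×55.845 = 111.690 g → 54.81 wt%.
Fe in FeAsS: molar mass 162.827 g/mol; 1×55.845 = 55.845 g → 34.30 wt%.
Difference = 54.81 − 34.30 = 20.51 percentage points.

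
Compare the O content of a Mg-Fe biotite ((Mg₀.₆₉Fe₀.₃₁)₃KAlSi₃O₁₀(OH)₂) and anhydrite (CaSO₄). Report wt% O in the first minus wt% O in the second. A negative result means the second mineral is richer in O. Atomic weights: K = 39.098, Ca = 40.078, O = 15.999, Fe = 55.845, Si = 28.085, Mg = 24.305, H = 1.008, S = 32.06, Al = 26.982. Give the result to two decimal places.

-4.02 percentage points

M((Mg₀.₆₉Fe₀.₃₁)₃KAlSi₃O₁₀(OH)₂) = 446.586 g/mol, so wt% O = 191.988/446.586 × 100 = 42.99%.
M(CaSO₄) = 136.134 g/mol, so wt% O = 63.996/136.134 × 100 = 47.01%.
42.99 − 47.01 = -4.02 pp.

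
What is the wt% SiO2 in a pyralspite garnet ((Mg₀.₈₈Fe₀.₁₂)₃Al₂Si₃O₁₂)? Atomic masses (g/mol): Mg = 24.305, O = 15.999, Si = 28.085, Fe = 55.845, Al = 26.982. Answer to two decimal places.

Formula mass = 414.476 g/mol.
3 Si → 3.0000 mol SiO2 per formula unit; M(SiO2) = 60.083, so SiO2 mass = 180.249 g.
180.249/414.476 × 100 = 43.49 wt%.

43.49 wt%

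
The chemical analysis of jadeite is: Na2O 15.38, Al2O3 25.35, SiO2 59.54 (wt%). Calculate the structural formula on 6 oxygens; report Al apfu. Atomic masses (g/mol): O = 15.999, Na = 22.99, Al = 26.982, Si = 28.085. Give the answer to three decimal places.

15.38 wt% Na2O ÷ 61.979 g/mol = 0.24815 mol, giving 0.49630 Na and 0.24815 O.
25.35 wt% Al2O3 ÷ 101.961 g/mol = 0.24862 mol, giving 0.49724 Al and 0.74586 O.
59.54 wt% SiO2 ÷ 60.083 g/mol = 0.99096 mol, giving 0.99096 Si and 1.98192 O.
Oxygen sums to 2.97593; scaling by 6/2.97593 = 2.01618 puts the formula on 6 O.
Al: 0.49724 × 2.01618 = 1.003 atoms per formula unit.

1.003 Al apfu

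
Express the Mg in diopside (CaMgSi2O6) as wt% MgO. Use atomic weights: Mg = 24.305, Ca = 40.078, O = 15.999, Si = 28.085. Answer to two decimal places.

18.61 wt%

M(CaMgSi2O6) = 216.547 g/mol; M(MgO) = 40.304 g/mol.
Moles MgO per formula unit = 1 Mg ÷ 1 = 1.0000.
MgO fraction = (1.0000 × 40.304) / 216.547 = 40.304/216.547 = 0.1861.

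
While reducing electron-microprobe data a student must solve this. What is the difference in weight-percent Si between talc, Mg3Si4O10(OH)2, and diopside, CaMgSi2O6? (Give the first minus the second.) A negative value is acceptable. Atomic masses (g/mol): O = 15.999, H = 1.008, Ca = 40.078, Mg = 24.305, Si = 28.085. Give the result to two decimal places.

3.68 percentage points

M(Mg3Si4O10(OH)2) = 379.259 g/mol, so wt% Si = 112.340/379.259 × 100 = 29.62%.
M(CaMgSi2O6) = 216.547 g/mol, so wt% Si = 56.170/216.547 × 100 = 25.94%.
29.62 − 25.94 = 3.68 pp.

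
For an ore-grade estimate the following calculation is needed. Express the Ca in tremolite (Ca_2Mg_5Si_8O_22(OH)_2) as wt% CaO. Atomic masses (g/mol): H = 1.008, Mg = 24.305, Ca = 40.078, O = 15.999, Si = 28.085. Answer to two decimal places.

Molar mass of Ca_2Mg_5Si_8O_22(OH)_2 = 2·40.078 + 5·24.305 + 8·28.085 + 24·15.999 + 2·1.008 = 812.353 g/mol.
Each formula unit contains 2 Ca, equivalent to 2/1 = 2.0000 mol CaO.
M(CaO) = 1×40.078 + 1×15.999 = 56.077 g/mol.
Mass of CaO per formula unit = 2.0000 × 56.077 = 112.154 g.
CaO wt% = 112.154 / 812.353 × 100 = 13.81%.

13.81 wt%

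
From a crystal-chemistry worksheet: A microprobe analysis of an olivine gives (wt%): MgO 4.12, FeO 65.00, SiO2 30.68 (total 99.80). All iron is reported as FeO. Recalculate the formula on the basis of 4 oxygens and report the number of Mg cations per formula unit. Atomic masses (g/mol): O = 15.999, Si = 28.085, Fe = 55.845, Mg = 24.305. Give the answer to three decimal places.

0.202 Mg apfu

MgO: 4.12/40.304 = 0.10222 mol → 0.10222 mol Mg, 0.10222 mol O.
FeO: 65.00/71.844 = 0.90474 mol → 0.90474 mol Fe, 0.90474 mol O.
SiO2: 30.68/60.083 = 0.51063 mol → 0.51063 mol Si, 1.02126 mol O.
Total oxygen = 2.02822 mol. Normalization factor = 4/2.02822 = 1.97217.
Mg per 4 O = 0.10222 × 1.97217 = 0.202.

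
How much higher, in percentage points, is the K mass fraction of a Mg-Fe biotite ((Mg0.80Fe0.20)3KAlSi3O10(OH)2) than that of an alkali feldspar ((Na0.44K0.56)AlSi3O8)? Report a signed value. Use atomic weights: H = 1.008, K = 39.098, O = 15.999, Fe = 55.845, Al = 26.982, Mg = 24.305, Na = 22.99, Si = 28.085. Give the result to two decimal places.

First mineral: 39.098 g K in 436.178 g formula = 8.96 wt% K.
Second mineral: 21.895 g K in 271.239 g formula = 8.07 wt% K.
8.96% − 8.07% gives a difference of 0.89 percentage points.

0.89 percentage points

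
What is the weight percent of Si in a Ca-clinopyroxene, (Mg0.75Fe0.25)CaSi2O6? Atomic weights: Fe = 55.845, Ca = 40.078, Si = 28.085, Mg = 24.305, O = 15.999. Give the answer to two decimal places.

M((Mg0.75Fe0.25)CaSi2O6) = 224.432 g/mol.
Si contributes 2 × 28.085 = 56.170 g per mole.
56.170/224.432 = 0.2503 → 25.03%.

25.03 weight percent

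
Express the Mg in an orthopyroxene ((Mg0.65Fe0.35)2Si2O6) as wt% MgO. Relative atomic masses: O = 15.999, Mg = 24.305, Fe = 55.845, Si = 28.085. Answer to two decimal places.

23.51 wt%

Molar mass of (Mg0.65Fe0.35)2Si2O6 = 1.30×24.305 + 0.70×55.845 + 2×28.085 + 6×15.999 = 222.852 g/mol.
Each formula unit contains 1.30 Mg, equivalent to 1.30/1 = 1.3000 mol MgO.
M(MgO) = 1×24.305 + 1×15.999 = 40.304 g/mol.
Mass of MgO per formula unit = 1.3000 × 40.304 = 52.395 g.
MgO wt% = 52.395 / 222.852 × 100 = 23.51%.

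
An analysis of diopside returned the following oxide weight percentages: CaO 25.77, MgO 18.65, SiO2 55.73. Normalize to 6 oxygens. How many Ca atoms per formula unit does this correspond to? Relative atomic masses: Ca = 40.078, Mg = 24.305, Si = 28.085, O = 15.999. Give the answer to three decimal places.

0.993 Ca apfu

CaO (M=56.077): mol = 0.45955; Ca = 0.45955, O = 0.45955.
MgO (M=40.304): mol = 0.46273; Mg = 0.46273, O = 0.46273.
SiO2 (M=60.083): mol = 0.92755; Si = 0.92755, O = 1.85510.
ΣO = 2.77738; factor = 6/ΣO = 2.16031.
Ca apfu = 0.45955 × 2.16031 = 0.993.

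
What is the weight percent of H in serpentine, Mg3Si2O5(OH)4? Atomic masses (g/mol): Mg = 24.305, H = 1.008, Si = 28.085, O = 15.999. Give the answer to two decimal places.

Molar mass of Mg3Si2O5(OH)4: 3×24.305 + 2×28.085 + 9×15.999 + 4×1.008 = 277.108 g/mol.
Mass of H per formula unit: 4 × 1.008 = 4.032 g.
Weight fraction H = 4.032 / 277.108 = 0.0146.

1.46 wt%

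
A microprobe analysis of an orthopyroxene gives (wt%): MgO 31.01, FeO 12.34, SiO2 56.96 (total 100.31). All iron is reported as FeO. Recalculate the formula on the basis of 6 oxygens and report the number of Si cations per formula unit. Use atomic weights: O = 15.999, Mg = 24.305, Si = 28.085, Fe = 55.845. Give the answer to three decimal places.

31.01 wt% MgO ÷ 40.304 g/mol = 0.76940 mol, giving 0.76940 Mg and 0.76940 O.
12.34 wt% FeO ÷ 71.844 g/mol = 0.17176 mol, giving 0.17176 Fe and 0.17176 O.
56.96 wt% SiO2 ÷ 60.083 g/mol = 0.94802 mol, giving 0.94802 Si and 1.89604 O.
Oxygen sums to 2.83720; scaling by 6/2.83720 = 2.11476 puts the formula on 6 O.
Si: 0.94802 × 2.11476 = 2.005 atoms per formula unit.

2.005 Si apfu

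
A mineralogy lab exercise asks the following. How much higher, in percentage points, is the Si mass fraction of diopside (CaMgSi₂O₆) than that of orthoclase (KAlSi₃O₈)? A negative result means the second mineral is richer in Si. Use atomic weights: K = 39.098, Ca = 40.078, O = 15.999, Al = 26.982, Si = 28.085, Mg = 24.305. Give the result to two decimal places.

-4.33 percentage points

First mineral: 56.170 g Si in 216.547 g formula = 25.94 wt% Si.
Second mineral: 84.255 g Si in 278.327 g formula = 30.27 wt% Si.
25.94% − 30.27% gives a difference of -4.33 percentage points.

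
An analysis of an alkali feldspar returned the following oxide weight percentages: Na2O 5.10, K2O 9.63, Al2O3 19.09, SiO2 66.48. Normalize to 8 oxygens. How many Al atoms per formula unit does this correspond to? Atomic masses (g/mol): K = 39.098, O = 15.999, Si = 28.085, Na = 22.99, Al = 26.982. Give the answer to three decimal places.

Na2O: 5.10/61.979 = 0.08229 mol → 0.16458 mol Na, 0.08229 mol O.
K2O: 9.63/94.195 = 0.10223 mol → 0.20446 mol K, 0.10223 mol O.
Al2O3: 19.09/101.961 = 0.18723 mol → 0.37446 mol Al, 0.56169 mol O.
SiO2: 66.48/60.083 = 1.10647 mol → 1.10647 mol Si, 2.21294 mol O.
Total oxygen = 2.95915 mol. Normalization factor = 8/2.95915 = 2.70348.
Al per 8 O = 0.37446 × 2.70348 = 1.012.

1.012 Al apfu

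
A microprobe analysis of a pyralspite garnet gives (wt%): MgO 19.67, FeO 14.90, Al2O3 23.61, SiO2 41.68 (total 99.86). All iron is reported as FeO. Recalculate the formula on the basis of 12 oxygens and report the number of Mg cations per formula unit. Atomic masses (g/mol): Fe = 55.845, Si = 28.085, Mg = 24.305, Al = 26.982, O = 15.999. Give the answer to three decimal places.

2.109 Mg apfu

MgO: 19.67/40.304 = 0.48804 mol → 0.48804 mol Mg, 0.48804 mol O.
FeO: 14.90/71.844 = 0.20739 mol → 0.20739 mol Fe, 0.20739 mol O.
Al2O3: 23.61/101.961 = 0.23156 mol → 0.46312 mol Al, 0.69468 mol O.
SiO2: 41.68/60.083 = 0.69371 mol → 0.69371 mol Si, 1.38742 mol O.
Total oxygen = 2.77753 mol. Normalization factor = 12/2.77753 = 4.32039.
Mg per 12 O = 0.48804 × 4.32039 = 2.109.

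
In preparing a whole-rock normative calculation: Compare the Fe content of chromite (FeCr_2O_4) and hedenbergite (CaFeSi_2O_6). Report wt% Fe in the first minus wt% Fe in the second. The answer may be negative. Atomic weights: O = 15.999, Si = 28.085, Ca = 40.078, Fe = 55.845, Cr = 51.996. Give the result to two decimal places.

2.44 percentage points

M(FeCr_2O_4) = 223.833 g/mol, so wt% Fe = 55.845/223.833 × 100 = 24.95%.
M(CaFeSi_2O_6) = 248.087 g/mol, so wt% Fe = 55.845/248.087 × 100 = 22.51%.
24.95 − 22.51 = 2.44 pp.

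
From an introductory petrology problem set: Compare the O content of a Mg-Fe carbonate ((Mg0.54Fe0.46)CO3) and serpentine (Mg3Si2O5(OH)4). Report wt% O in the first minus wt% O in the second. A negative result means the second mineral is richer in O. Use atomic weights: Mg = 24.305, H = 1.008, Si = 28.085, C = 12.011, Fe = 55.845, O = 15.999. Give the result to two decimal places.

First mineral: 47.997 g O in 98.821 g formula = 48.57 wt% O.
Second mineral: 143.991 g O in 277.108 g formula = 51.96 wt% O.
48.57% − 51.96% gives a difference of -3.39 percentage points.

-3.39 percentage points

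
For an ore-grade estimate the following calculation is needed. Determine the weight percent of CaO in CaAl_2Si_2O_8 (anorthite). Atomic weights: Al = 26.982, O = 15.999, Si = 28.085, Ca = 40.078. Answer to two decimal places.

Molar mass of CaAl_2Si_2O_8 = 1*40.078 + 2*26.982 + 2*28.085 + 8*15.999 = 278.204 g/mol.
Each formula unit contains 1 Ca, equivalent to 1/1 = 1.0000 mol CaO.
M(CaO) = 1×40.078 + 1×15.999 = 56.077 g/mol.
Mass of CaO per formula unit = 1.0000 × 56.077 = 56.077 g.
CaO wt% = 56.077 / 278.204 × 100 = 20.16%.

20.16 wt%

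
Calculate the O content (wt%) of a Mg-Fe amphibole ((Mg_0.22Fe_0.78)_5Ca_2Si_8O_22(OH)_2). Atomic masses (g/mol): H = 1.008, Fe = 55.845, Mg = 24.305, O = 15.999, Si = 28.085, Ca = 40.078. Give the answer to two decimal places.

41.05 wt%

M((Mg_0.22Fe_0.78)_5Ca_2Si_8O_22(OH)_2) = 935.359 g/mol.
O contributes 24 × 15.999 = 383.976 g per mole.
383.976/935.359 = 0.4105 → 41.05%.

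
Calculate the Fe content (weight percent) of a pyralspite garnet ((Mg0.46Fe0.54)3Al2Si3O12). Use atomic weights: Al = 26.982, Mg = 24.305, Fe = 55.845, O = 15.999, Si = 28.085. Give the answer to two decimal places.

19.92 weight percent

M((Mg0.46Fe0.54)3Al2Si3O12) = 454.217 g/mol.
Fe contributes 1.62 × 55.845 = 90.469 g per mole.
90.469/454.217 = 0.1992 → 19.92%.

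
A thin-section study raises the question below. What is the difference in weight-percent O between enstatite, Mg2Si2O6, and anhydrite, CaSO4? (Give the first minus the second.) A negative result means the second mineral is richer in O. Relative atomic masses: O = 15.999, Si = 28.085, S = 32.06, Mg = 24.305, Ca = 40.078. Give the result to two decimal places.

M(Mg2Si2O6) = 200.774 g/mol, so wt% O = 95.994/200.774 × 100 = 47.81%.
M(CaSO4) = 136.134 g/mol, so wt% O = 63.996/136.134 × 100 = 47.01%.
47.81 − 47.01 = 0.80 pp.

0.80 percentage points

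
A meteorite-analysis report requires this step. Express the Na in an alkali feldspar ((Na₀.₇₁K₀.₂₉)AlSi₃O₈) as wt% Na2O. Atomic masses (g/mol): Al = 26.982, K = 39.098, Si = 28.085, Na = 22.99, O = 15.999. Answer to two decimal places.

M((Na₀.₇₁K₀.₂₉)AlSi₃O₈) = 266.890 g/mol; M(Na2O) = 61.979 g/mol.
Moles Na2O per formula unit = 0.71 Na ÷ 2 = 0.3550.
Na2O fraction = (0.3550 × 61.979) / 266.890 = 22.003/266.890 = 0.0824.

8.24 wt%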